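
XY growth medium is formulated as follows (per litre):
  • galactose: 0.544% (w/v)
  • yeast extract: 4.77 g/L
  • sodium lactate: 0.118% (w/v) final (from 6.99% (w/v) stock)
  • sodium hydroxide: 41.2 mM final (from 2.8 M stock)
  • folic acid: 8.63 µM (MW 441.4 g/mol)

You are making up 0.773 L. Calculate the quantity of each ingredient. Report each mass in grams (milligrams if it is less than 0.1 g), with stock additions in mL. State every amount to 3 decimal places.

Working volume: 0.773 L.
galactose: 0.544% w/v = 5.44 g/L → 5.44 × 0.773 L = 4.205 g
yeast extract: 4.77 g/L × 0.773 L = 3.687 g
sodium lactate: V = C2·V2/C1 = 0.118% ÷ 6.99% × 773 mL = 13.049 mL
sodium hydroxide: dilute stock: 41.2 mM × 773 mL ÷ 2800 mM = 11.374 mL
folic acid: 8.63 µmol/L × 441.4 g/mol × 0.773 L ÷ 1000 = 2.945 mg

galactose 4.205 g; yeast extract 3.687 g; sodium lactate 13.049 mL; sodium hydroxide 11.374 mL; folic acid 2.945 mg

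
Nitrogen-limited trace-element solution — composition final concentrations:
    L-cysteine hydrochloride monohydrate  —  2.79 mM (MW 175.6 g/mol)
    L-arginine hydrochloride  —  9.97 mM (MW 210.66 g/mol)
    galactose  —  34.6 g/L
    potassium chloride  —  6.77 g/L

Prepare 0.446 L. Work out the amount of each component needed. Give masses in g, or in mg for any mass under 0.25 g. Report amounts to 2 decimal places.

Working volume: 0.446 L.
L-cysteine hydrochloride monohydrate: 2.79 mmol/L × 175.6 mg/mmol × 0.446 L = 218.51 mg
L-arginine hydrochloride: 9.97 mmol/L × 210.66 g/mol × 0.446 L ÷ 1000 = 0.94 g
galactose: 34.6 g/L × 0.446 L = 15.43 g
potassium chloride: 6.77 g/L × 0.446 L = 3.02 g

L-cysteine hydrochloride monohydrate 218.51 mg; L-arginine hydrochloride 0.94 g; galactose 15.43 g; potassium chloride 3.02 g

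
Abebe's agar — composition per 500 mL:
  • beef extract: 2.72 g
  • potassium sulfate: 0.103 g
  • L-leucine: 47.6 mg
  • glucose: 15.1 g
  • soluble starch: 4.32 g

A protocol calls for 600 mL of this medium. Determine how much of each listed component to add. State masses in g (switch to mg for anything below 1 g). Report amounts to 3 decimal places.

Scale factor = 600 mL / 500 mL = 1.2.
beef extract: 2.72 g × (600 mL / 500 mL) = 3.264 g
potassium sulfate: 0.103 g × (600 mL / 500 mL) = 0.1236 g = 123.600 mg
L-leucine: 47.6 mg × (600 mL / 500 mL) = 57.120 mg
glucose: 15.1 g × (600 mL / 500 mL) = 18.120 g
soluble starch: 4.32 g × (600 mL / 500 mL) = 5.184 g

beef extract 3.264 g; potassium sulfate 123.600 mg; L-leucine 57.120 mg; glucose 18.120 g; soluble starch 5.184 g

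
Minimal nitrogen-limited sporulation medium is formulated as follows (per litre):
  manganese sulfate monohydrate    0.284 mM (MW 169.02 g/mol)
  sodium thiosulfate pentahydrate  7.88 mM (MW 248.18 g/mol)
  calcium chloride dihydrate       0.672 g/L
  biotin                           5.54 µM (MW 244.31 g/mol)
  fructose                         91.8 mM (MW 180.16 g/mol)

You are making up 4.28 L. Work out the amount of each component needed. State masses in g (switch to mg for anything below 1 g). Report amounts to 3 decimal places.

Working volume: 4.28 L.
manganese sulfate monohydrate: 0.284 mmol/L × 169.02 mg/mmol × 4.28 L = 205.447 mg
sodium thiosulfate pentahydrate: 7.88 mmol/L × 248.18 g/mol × 4.28 L ÷ 1000 = 8.370 g
calcium chloride dihydrate: 0.672 g/L × 4.28 L = 2.876 g
biotin: 5.54 µmol/L × 244.31 g/mol × 4.28 L ÷ 1000 = 5.793 mg
fructose: 91.8 mmol/L × 180.16 g/mol × 4.28 L ÷ 1000 = 70.786 g

manganese sulfate monohydrate 205.447 mg; sodium thiosulfate pentahydrate 8.370 g; calcium chloride dihydrate 2.876 g; biotin 5.793 mg; fructose 70.786 g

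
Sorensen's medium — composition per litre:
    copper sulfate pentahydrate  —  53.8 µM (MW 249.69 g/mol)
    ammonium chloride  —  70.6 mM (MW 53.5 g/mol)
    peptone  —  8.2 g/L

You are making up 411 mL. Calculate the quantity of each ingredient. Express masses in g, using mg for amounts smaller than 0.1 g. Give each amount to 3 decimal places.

copper sulfate pentahydrate 5.521 mg; ammonium chloride 1.552 g; peptone 3.370 g

Working volume: 411 mL = 0.411 L.
copper sulfate pentahydrate: 53.8 µmol/L × 249.69 g/mol × 0.411 L ÷ 1000 = 5.521 mg
ammonium chloride: 70.6 mmol/L × 53.5 g/mol × 0.411 L ÷ 1000 = 1.552 g
peptone: 8.2 g/L × 0.411 L = 3.370 g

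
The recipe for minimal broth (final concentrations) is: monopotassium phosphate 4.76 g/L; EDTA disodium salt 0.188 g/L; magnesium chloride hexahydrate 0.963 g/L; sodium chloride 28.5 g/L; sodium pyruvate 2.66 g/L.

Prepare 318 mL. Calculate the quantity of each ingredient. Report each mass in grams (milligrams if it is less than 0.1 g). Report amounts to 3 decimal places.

monopotassium phosphate 1.514 g; EDTA disodium salt 59.784 mg; magnesium chloride hexahydrate 0.306 g; sodium chloride 9.063 g; sodium pyruvate 0.846 g

Scale factor relative to 1 L: 0.318.
monopotassium phosphate: 4.76 g/L × 0.318 L = 1.514 g
EDTA disodium salt: 0.188 g/L × 0.318 L = 0.059784 g = 59.784 mg
magnesium chloride hexahydrate: 0.963 g/L × 0.318 L = 0.306 g
sodium chloride: 28.5 g/L × 0.318 L = 9.063 g
sodium pyruvate: 2.66 g/L × 0.318 L = 0.846 g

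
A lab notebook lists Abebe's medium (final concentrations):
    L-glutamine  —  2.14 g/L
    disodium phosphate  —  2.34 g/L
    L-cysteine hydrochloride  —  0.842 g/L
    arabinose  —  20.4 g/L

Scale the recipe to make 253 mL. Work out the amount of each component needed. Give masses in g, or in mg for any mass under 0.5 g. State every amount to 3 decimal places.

L-glutamine 0.541 g; disodium phosphate 0.592 g; L-cysteine hydrochloride 213.026 mg; arabinose 5.161 g

Working volume: 253 mL = 0.253 L.
L-glutamine: 2.14 g/L × 0.253 L = 0.541 g
disodium phosphate: 2.34 g/L × 0.253 L = 0.592 g
L-cysteine hydrochloride: 0.842 g/L × 0.253 L = 0.213026 g = 213.026 mg
arabinose: 20.4 g/L × 0.253 L = 5.161 g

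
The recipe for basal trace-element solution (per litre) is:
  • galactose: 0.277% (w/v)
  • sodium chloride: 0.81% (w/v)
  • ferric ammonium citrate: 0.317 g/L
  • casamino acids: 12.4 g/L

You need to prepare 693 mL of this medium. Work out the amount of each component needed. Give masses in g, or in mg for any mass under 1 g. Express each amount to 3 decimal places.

galactose 1.920 g; sodium chloride 5.613 g; ferric ammonium citrate 219.681 mg; casamino acids 8.593 g

Scale factor relative to 1 L: 0.693.
galactose: 0.277 g per 100 mL × 693 mL ÷ 100 = 1.920 g
sodium chloride: 0.81% w/v = 8.1 g/L → 8.1 × 0.693 L = 5.613 g
ferric ammonium citrate: 0.317 g/L × 0.693 L = 0.219681 g = 219.681 mg
casamino acids: 12.4 g/L × 0.693 L = 8.593 g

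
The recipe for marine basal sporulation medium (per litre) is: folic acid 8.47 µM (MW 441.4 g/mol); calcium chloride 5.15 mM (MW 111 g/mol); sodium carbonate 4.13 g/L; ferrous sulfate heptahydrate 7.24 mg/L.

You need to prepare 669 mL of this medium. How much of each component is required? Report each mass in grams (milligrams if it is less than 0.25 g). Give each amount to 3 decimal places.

folic acid 2.501 mg; calcium chloride 0.382 g; sodium carbonate 2.763 g; ferrous sulfate heptahydrate 4.844 mg

Target volume = 669 mL = 0.669 L.
folic acid: 8.47 µmol/L × 441.4 g/mol × 0.669 L ÷ 1000 = 2.501 mg
calcium chloride: 5.15 mmol/L × 111 g/mol × 0.669 L ÷ 1000 = 0.382 g
sodium carbonate: 4.13 g/L × 0.669 L = 2.763 g
ferrous sulfate heptahydrate: 7.24 mg/L × 0.669 L = 4.844 mg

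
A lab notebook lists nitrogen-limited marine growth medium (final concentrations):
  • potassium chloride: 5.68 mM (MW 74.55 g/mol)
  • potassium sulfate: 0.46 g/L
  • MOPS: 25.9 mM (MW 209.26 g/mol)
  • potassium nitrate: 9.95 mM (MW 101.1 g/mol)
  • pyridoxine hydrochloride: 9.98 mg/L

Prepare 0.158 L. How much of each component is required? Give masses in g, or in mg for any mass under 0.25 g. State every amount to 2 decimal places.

Working volume: 0.158 L.
potassium chloride: 5.68 mmol/L × 74.55 mg/mmol × 0.158 L = 66.90 mg
potassium sulfate: 0.46 g/L × 0.158 L = 0.07268 g = 72.68 mg
MOPS: 25.9 mmol/L × 209.26 g/mol × 0.158 L ÷ 1000 = 0.86 g
potassium nitrate: 9.95 mmol/L × 101.1 mg/mmol × 0.158 L = 158.94 mg
pyridoxine hydrochloride: 9.98 mg/L × 0.158 L = 1.58 mg

potassium chloride 66.90 mg; potassium sulfate 72.68 mg; MOPS 0.86 g; potassium nitrate 158.94 mg; pyridoxine hydrochloride 1.58 mg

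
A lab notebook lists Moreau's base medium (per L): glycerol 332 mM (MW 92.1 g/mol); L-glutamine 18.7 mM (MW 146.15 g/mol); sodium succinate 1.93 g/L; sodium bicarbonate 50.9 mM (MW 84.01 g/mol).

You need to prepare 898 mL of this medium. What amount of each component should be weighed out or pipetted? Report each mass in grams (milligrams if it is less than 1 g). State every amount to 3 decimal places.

glycerol 27.458 g; L-glutamine 2.454 g; sodium succinate 1.733 g; sodium bicarbonate 3.840 g

Scale factor relative to 1 L: 0.898.
glycerol: 332 mmol/L × 92.1 g/mol × 0.898 L ÷ 1000 = 27.458 g
L-glutamine: 18.7 mmol/L × 146.15 g/mol × 0.898 L ÷ 1000 = 2.454 g
sodium succinate: 1.93 g/L × 0.898 L = 1.733 g
sodium bicarbonate: 50.9 mmol/L × 84.01 g/mol × 0.898 L ÷ 1000 = 3.840 g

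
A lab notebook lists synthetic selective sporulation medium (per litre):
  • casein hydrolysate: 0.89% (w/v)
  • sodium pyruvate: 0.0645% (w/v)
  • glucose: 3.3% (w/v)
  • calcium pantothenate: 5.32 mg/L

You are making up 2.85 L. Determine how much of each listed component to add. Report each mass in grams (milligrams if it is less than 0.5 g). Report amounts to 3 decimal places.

casein hydrolysate 25.365 g; sodium pyruvate 1.838 g; glucose 94.050 g; calcium pantothenate 15.162 mg

Working volume: 2.85 L.
casein hydrolysate: 0.89% w/v = 8.9 g/L → 8.9 × 2.85 L = 25.365 g
sodium pyruvate: 0.0645% w/v = 0.645 g/L → 0.645 × 2.85 L = 1.838 g
glucose: 3.3% w/v = 33 g/L → 33 × 2.85 L = 94.050 g
calcium pantothenate: 5.32 mg/L × 2.85 L = 15.162 mg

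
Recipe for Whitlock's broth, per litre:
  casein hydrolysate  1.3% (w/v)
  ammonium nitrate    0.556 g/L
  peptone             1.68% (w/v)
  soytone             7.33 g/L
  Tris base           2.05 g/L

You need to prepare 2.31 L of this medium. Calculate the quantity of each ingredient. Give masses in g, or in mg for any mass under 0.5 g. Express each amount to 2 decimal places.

Working volume: 2.31 L.
casein hydrolysate: 1.3 g per 100 mL × 2310 mL ÷ 100 = 30.03 g
ammonium nitrate: 0.556 g/L × 2.31 L = 1.28 g
peptone: 1.68% w/v = 16.8 g/L → 16.8 × 2.31 L = 38.81 g
soytone: 7.33 g/L × 2.31 L = 16.93 g
Tris base: 2.05 g/L × 2.31 L = 4.74 g

casein hydrolysate 30.03 g; ammonium nitrate 1.28 g; peptone 38.81 g; soytone 16.93 g; Tris base 4.74 g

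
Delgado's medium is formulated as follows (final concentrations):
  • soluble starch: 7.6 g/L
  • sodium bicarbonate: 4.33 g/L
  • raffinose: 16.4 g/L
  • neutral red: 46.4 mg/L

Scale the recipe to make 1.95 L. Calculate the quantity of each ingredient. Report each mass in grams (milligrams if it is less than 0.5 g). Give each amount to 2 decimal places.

soluble starch 14.82 g; sodium bicarbonate 8.44 g; raffinose 31.98 g; neutral red 90.48 mg

Working volume: 1.95 L.
soluble starch: 7.6 g/L × 1.95 L = 14.82 g
sodium bicarbonate: 4.33 g/L × 1.95 L = 8.44 g
raffinose: 16.4 g/L × 1.95 L = 31.98 g
neutral red: 46.4 mg/L × 1.95 L = 90.48 mg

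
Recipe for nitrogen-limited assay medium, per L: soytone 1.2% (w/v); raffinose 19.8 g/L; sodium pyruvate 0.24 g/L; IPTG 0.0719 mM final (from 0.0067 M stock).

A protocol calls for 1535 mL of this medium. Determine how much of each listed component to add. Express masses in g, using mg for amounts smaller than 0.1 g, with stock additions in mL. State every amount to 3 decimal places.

soytone 18.420 g; raffinose 30.393 g; sodium pyruvate 0.368 g; IPTG 16.473 mL

Target volume = 1535 mL = 1.535 L.
soytone: 1.2% w/v = 12 g/L → 12 × 1.535 L = 18.420 g
raffinose: 19.8 g/L × 1.535 L = 30.393 g
sodium pyruvate: 0.24 g/L × 1.535 L = 0.368 g
IPTG: V = C2·V2/C1 = 0.0719 mM × 1535 mL ÷ 6.7 mM = 16.473 mL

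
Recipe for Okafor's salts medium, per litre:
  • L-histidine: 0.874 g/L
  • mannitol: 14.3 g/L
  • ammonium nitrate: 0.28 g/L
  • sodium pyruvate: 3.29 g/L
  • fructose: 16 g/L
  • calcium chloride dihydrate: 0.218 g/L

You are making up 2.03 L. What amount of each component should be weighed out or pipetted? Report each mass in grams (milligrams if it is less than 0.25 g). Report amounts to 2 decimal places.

Working volume: 2.03 L.
L-histidine: 0.874 g/L × 2.03 L = 1.77 g
mannitol: 14.3 g/L × 2.03 L = 29.03 g
ammonium nitrate: 0.28 g/L × 2.03 L = 0.57 g
sodium pyruvate: 3.29 g/L × 2.03 L = 6.68 g
fructose: 16 g/L × 2.03 L = 32.48 g
calcium chloride dihydrate: 0.218 g/L × 2.03 L = 0.44 g

L-histidine 1.77 g; mannitol 29.03 g; ammonium nitrate 0.57 g; sodium pyruvate 6.68 g; fructose 32.48 g; calcium chloride dihydrate 0.44 g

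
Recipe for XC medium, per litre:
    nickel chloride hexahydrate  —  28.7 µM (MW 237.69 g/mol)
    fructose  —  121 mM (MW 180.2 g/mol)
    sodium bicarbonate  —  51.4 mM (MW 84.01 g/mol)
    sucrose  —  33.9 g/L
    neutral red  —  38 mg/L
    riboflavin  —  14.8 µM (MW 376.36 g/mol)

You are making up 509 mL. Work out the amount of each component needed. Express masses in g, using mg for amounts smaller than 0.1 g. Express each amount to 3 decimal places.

Target volume = 509 mL = 0.509 L.
nickel chloride hexahydrate: 28.7 µmol/L × 237.69 g/mol × 0.509 L ÷ 1000 = 3.472 mg
fructose: 121 mmol/L × 180.2 g/mol × 0.509 L ÷ 1000 = 11.098 g
sodium bicarbonate: 51.4 mmol/L × 84.01 g/mol × 0.509 L ÷ 1000 = 2.198 g
sucrose: 33.9 g/L × 0.509 L = 17.255 g
neutral red: 38 mg/L × 0.509 L = 19.342 mg
riboflavin: 14.8 µmol/L × 376.36 g/mol × 0.509 L ÷ 1000 = 2.835 mg

nickel chloride hexahydrate 3.472 mg; fructose 11.098 g; sodium bicarbonate 2.198 g; sucrose 17.255 g; neutral red 19.342 mg; riboflavin 2.835 mg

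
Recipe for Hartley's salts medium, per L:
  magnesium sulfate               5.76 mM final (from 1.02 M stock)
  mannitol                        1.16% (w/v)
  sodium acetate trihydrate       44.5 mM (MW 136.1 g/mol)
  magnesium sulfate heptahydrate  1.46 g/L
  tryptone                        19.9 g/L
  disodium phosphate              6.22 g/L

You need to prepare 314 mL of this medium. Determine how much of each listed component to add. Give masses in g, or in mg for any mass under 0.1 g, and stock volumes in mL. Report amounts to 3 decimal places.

Scale factor relative to 1 L: 0.314.
magnesium sulfate: C1V1 = C2V2 → 5.76 mM × 314 mL ÷ 1020 mM = 1.773 mL
mannitol: 1.16 g per 100 mL × 314 mL ÷ 100 = 3.642 g
sodium acetate trihydrate: 44.5 mmol/L × 136.1 g/mol × 0.314 L ÷ 1000 = 1.902 g
magnesium sulfate heptahydrate: 1.46 g/L × 0.314 L = 0.458 g
tryptone: 19.9 g/L × 0.314 L = 6.249 g
disodium phosphate: 6.22 g/L × 0.314 L = 1.953 g

magnesium sulfate 1.773 mL; mannitol 3.642 g; sodium acetate trihydrate 1.902 g; magnesium sulfate heptahydrate 0.458 g; tryptone 6.249 g; disodium phosphate 1.953 g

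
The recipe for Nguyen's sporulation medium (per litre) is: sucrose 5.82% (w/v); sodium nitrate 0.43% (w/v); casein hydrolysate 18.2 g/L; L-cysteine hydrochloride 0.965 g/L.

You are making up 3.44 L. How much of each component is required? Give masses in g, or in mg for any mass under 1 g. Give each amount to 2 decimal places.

Working volume: 3.44 L.
sucrose: 5.82 g per 100 mL × 3440 mL ÷ 100 = 200.21 g
sodium nitrate: 0.43 g per 100 mL × 3440 mL ÷ 100 = 14.79 g
casein hydrolysate: 18.2 g/L × 3.44 L = 62.61 g
L-cysteine hydrochloride: 0.965 g/L × 3.44 L = 3.32 g

sucrose 200.21 g; sodium nitrate 14.79 g; casein hydrolysate 62.61 g; L-cysteine hydrochloride 3.32 g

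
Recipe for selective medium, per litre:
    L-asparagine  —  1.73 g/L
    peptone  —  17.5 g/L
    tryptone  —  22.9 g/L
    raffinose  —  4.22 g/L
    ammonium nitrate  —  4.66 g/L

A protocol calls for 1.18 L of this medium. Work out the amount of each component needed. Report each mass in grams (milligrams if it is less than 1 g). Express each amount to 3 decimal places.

L-asparagine 2.041 g; peptone 20.650 g; tryptone 27.022 g; raffinose 4.980 g; ammonium nitrate 5.499 g

Scale factor relative to 1 L: 1.18.
L-asparagine: 1.73 g/L × 1.18 L = 2.041 g
peptone: 17.5 g/L × 1.18 L = 20.650 g
tryptone: 22.9 g/L × 1.18 L = 27.022 g
raffinose: 4.22 g/L × 1.18 L = 4.980 g
ammonium nitrate: 4.66 g/L × 1.18 L = 5.499 g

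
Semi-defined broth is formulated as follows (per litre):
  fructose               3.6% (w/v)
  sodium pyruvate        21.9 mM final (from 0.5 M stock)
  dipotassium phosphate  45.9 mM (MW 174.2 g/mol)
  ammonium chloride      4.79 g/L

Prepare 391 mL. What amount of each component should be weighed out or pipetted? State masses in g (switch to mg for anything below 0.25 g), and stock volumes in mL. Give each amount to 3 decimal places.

Target volume = 391 mL = 0.391 L.
fructose: 3.6 g per 100 mL × 391 mL ÷ 100 = 14.076 g
sodium pyruvate: dilute stock: 21.9 mM × 391 mL ÷ 500 mM = 17.126 mL
dipotassium phosphate: 45.9 mmol/L × 174.2 g/mol × 0.391 L ÷ 1000 = 3.126 g
ammonium chloride: 4.79 g/L × 0.391 L = 1.873 g

fructose 14.076 g; sodium pyruvate 17.126 mL; dipotassium phosphate 3.126 g; ammonium chloride 1.873 g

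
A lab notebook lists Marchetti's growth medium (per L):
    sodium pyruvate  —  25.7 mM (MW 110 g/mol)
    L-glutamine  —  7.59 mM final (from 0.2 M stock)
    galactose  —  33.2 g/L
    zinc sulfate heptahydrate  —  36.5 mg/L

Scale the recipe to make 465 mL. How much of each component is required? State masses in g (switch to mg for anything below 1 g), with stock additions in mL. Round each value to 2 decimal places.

Working volume: 465 mL = 0.465 L.
sodium pyruvate: 25.7 mmol/L × 110 g/mol × 0.465 L ÷ 1000 = 1.31 g
L-glutamine: C1V1 = C2V2 → 7.59 mM × 465 mL ÷ 200 mM = 17.65 mL
galactose: 33.2 g/L × 0.465 L = 15.44 g
zinc sulfate heptahydrate: 36.5 mg/L × 0.465 L = 16.97 mg

sodium pyruvate 1.31 g; L-glutamine 17.65 mL; galactose 15.44 g; zinc sulfate heptahydrate 16.97 mg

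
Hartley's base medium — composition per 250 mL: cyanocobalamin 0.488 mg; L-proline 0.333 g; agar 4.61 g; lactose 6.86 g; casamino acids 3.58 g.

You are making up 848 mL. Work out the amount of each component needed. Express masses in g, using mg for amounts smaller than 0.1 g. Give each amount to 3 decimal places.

Scale factor = 848 mL / 250 mL = 3.392.
cyanocobalamin: 0.488 mg × (848 mL / 250 mL) = 1.655 mg
L-proline: 0.333 g × (848 mL / 250 mL) = 1.130 g
agar: 4.61 g × (848 mL / 250 mL) = 15.637 g
lactose: 6.86 g × (848 mL / 250 mL) = 23.269 g
casamino acids: 3.58 g × (848 mL / 250 mL) = 12.143 g

cyanocobalamin 1.655 mg; L-proline 1.130 g; agar 15.637 g; lactose 23.269 g; casamino acids 12.143 g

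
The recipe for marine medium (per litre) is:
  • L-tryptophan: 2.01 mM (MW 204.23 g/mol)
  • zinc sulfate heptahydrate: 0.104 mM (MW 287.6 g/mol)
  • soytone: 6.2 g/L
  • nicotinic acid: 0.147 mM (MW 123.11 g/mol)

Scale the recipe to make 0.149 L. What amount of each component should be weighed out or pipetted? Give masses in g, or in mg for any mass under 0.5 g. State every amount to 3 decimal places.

Scale factor relative to 1 L: 0.149.
L-tryptophan: 2.01 mmol/L × 204.23 mg/mmol × 0.149 L = 61.165 mg
zinc sulfate heptahydrate: 0.104 mmol/L × 287.6 mg/mmol × 0.149 L = 4.457 mg
soytone: 6.2 g/L × 0.149 L = 0.924 g
nicotinic acid: 0.147 mmol/L × 123.11 mg/mmol × 0.149 L = 2.696 mg

L-tryptophan 61.165 mg; zinc sulfate heptahydrate 4.457 mg; soytone 0.924 g; nicotinic acid 2.696 mg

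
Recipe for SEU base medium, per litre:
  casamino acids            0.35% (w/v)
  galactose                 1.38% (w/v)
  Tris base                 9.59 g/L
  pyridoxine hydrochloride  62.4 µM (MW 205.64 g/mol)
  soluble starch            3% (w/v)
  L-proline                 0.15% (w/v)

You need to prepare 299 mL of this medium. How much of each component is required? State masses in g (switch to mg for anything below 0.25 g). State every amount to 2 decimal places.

Working volume: 299 mL = 0.299 L.
casamino acids: 0.35 g per 100 mL × 299 mL ÷ 100 = 1.05 g
galactose: 1.38% w/v = 13.8 g/L → 13.8 × 0.299 L = 4.13 g
Tris base: 9.59 g/L × 0.299 L = 2.87 g
pyridoxine hydrochloride: 62.4 µmol/L × 205.64 g/mol × 0.299 L ÷ 1000 = 3.84 mg
soluble starch: 3% w/v = 30 g/L → 30 × 0.299 L = 8.97 g
L-proline: 0.15 g per 100 mL × 299 mL ÷ 100 = 0.45 g

casamino acids 1.05 g; galactose 4.13 g; Tris base 2.87 g; pyridoxine hydrochloride 3.84 mg; soluble starch 8.97 g; L-proline 0.45 g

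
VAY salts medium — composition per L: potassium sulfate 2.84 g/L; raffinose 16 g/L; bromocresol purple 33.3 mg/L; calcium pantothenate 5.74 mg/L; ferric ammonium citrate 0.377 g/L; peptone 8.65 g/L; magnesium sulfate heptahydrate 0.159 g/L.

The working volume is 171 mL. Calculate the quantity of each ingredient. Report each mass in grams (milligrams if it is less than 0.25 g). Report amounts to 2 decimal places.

potassium sulfate 0.49 g; raffinose 2.74 g; bromocresol purple 5.69 mg; calcium pantothenate 0.98 mg; ferric ammonium citrate 64.47 mg; peptone 1.48 g; magnesium sulfate heptahydrate 27.19 mg

Working volume: 171 mL = 0.171 L.
potassium sulfate: 2.84 g/L × 0.171 L = 0.49 g
raffinose: 16 g/L × 0.171 L = 2.74 g
bromocresol purple: 33.3 mg/L × 0.171 L = 5.69 mg
calcium pantothenate: 5.74 mg/L × 0.171 L = 0.98 mg
ferric ammonium citrate: 0.377 g/L × 0.171 L = 0.064467 g = 64.47 mg
peptone: 8.65 g/L × 0.171 L = 1.48 g
magnesium sulfate heptahydrate: 0.159 g/L × 0.171 L = 0.027189 g = 27.19 mg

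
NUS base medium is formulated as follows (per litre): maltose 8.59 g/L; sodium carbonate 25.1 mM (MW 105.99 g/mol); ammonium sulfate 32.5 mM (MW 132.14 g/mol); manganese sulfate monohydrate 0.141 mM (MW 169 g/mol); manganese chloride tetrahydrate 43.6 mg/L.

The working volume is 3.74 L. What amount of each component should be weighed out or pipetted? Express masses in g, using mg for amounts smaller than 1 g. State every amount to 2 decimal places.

Working volume: 3.74 L.
maltose: 8.59 g/L × 3.74 L = 32.13 g
sodium carbonate: 25.1 mmol/L × 105.99 g/mol × 3.74 L ÷ 1000 = 9.95 g
ammonium sulfate: 32.5 mmol/L × 132.14 g/mol × 3.74 L ÷ 1000 = 16.06 g
manganese sulfate monohydrate: 0.141 mmol/L × 169 mg/mmol × 3.74 L = 89.12 mg
manganese chloride tetrahydrate: 43.6 mg/L × 3.74 L = 163.06 mg

maltose 32.13 g; sodium carbonate 9.95 g; ammonium sulfate 16.06 g; manganese sulfate monohydrate 89.12 mg; manganese chloride tetrahydrate 163.06 mg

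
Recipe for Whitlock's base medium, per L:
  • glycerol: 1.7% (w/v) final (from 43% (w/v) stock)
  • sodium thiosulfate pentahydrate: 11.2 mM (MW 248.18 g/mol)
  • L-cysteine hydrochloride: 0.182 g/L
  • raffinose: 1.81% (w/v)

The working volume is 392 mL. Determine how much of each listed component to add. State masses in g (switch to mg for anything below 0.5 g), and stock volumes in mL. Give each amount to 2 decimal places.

Target volume = 392 mL = 0.392 L.
glycerol: C1V1 = C2V2 → 1.7% ÷ 43% × 392 mL = 15.50 mL
sodium thiosulfate pentahydrate: 11.2 mmol/L × 248.18 g/mol × 0.392 L ÷ 1000 = 1.09 g
L-cysteine hydrochloride: 0.182 g/L × 0.392 L = 0.071344 g = 71.34 mg
raffinose: 1.81% w/v = 18.1 g/L → 18.1 × 0.392 L = 7.10 g

glycerol 15.50 mL; sodium thiosulfate pentahydrate 1.09 g; L-cysteine hydrochloride 71.34 mg; raffinose 7.10 g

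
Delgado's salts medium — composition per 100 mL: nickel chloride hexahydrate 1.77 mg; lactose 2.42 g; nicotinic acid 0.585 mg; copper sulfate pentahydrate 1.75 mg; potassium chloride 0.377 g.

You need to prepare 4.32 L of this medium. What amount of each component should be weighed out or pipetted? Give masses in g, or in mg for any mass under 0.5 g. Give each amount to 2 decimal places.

Ratio of target to recipe volume: 4320 / 100 = 43.2.
nickel chloride hexahydrate: 1.77 mg × (4320 mL / 100 mL) = 76.46 mg
lactose: 2.42 g × (4320 mL / 100 mL) = 104.54 g
nicotinic acid: 0.585 mg × (4320 mL / 100 mL) = 25.27 mg
copper sulfate pentahydrate: 1.75 mg × (4320 mL / 100 mL) = 75.60 mg
potassium chloride: 0.377 g × (4320 mL / 100 mL) = 16.29 g

nickel chloride hexahydrate 76.46 mg; lactose 104.54 g; nicotinic acid 25.27 mg; copper sulfate pentahydrate 75.60 mg; potassium chloride 16.29 g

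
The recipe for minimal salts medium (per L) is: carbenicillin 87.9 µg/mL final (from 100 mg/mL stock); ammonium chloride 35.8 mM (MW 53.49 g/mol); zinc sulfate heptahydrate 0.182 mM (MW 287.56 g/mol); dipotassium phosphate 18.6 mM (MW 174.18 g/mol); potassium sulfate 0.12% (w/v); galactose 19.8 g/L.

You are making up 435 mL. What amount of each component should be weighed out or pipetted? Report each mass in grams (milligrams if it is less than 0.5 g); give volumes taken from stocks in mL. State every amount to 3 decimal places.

carbenicillin 0.382 mL; ammonium chloride 0.833 g; zinc sulfate heptahydrate 22.766 mg; dipotassium phosphate 1.409 g; potassium sulfate 0.522 g; galactose 8.613 g

Target volume = 435 mL = 0.435 L.
carbenicillin: C1V1 = C2V2 → 87.9 µg/mL × 435 mL ÷ 100000 µg/mL = 0.382 mL
ammonium chloride: 35.8 mmol/L × 53.49 g/mol × 0.435 L ÷ 1000 = 0.833 g
zinc sulfate heptahydrate: 0.182 mmol/L × 287.56 mg/mmol × 0.435 L = 22.766 mg
dipotassium phosphate: 18.6 mmol/L × 174.18 g/mol × 0.435 L ÷ 1000 = 1.409 g
potassium sulfate: 0.12 g per 100 mL × 435 mL ÷ 100 = 0.522 g
galactose: 19.8 g/L × 0.435 L = 8.613 g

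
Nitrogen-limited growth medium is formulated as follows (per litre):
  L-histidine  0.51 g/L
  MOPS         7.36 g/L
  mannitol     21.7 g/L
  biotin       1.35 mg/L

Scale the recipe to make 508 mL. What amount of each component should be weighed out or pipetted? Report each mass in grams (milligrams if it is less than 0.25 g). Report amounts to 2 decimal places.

L-histidine 0.26 g; MOPS 3.74 g; mannitol 11.02 g; biotin 0.69 mg

Scale factor relative to 1 L: 0.508.
L-histidine: 0.51 g/L × 0.508 L = 0.26 g
MOPS: 7.36 g/L × 0.508 L = 3.74 g
mannitol: 21.7 g/L × 0.508 L = 11.02 g
biotin: 1.35 mg/L × 0.508 L = 0.69 mg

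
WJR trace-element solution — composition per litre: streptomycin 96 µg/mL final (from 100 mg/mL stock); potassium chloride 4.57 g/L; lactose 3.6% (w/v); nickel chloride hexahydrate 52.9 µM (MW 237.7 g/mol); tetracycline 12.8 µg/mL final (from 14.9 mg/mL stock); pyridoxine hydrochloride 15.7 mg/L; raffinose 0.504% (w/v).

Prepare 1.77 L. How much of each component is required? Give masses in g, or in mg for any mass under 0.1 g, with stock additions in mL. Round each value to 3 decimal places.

streptomycin 1.699 mL; potassium chloride 8.089 g; lactose 63.720 g; nickel chloride hexahydrate 22.257 mg; tetracycline 1.521 mL; pyridoxine hydrochloride 27.789 mg; raffinose 8.921 g

Working volume: 1.77 L.
streptomycin: dilute stock: 96 µg/mL × 1770 mL ÷ 100000 µg/mL = 1.699 mL
potassium chloride: 4.57 g/L × 1.77 L = 8.089 g
lactose: 3.6% w/v = 36 g/L → 36 × 1.77 L = 63.720 g
nickel chloride hexahydrate: 52.9 µmol/L × 237.7 g/mol × 1.77 L ÷ 1000 = 22.257 mg
tetracycline: V = C2·V2/C1 = 12.8 µg/mL × 1770 mL ÷ 14900 µg/mL = 1.521 mL
pyridoxine hydrochloride: 15.7 mg/L × 1.77 L = 27.789 mg
raffinose: 0.504% w/v = 5.04 g/L → 5.04 × 1.77 L = 8.921 g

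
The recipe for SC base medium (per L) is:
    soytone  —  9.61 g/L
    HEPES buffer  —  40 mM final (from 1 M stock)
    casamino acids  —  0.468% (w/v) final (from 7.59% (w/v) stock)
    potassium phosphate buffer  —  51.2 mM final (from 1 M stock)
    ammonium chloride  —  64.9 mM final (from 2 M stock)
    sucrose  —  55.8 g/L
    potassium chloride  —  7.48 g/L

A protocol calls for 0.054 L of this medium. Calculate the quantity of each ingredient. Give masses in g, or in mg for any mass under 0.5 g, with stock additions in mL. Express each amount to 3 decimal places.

Scale factor relative to 1 L: 0.054.
soytone: 9.61 g/L × 0.054 L = 0.519 g
HEPES buffer: dilute stock: 40 mM × 54 mL ÷ 1000 mM = 2.160 mL
casamino acids: V = C2·V2/C1 = 0.468% ÷ 7.59% × 54 mL = 3.330 mL
potassium phosphate buffer: C1V1 = C2V2 → 51.2 mM × 54 mL ÷ 1000 mM = 2.765 mL
ammonium chloride: dilute stock: 64.9 mM × 54 mL ÷ 2000 mM = 1.752 mL
sucrose: 55.8 g/L × 0.054 L = 3.013 g
potassium chloride: 7.48 g/L × 0.054 L = 0.40392 g = 403.920 mg

soytone 0.519 g; HEPES buffer 2.160 mL; casamino acids 3.330 mL; potassium phosphate buffer 2.765 mL; ammonium chloride 1.752 mL; sucrose 3.013 g; potassium chloride 403.920 mg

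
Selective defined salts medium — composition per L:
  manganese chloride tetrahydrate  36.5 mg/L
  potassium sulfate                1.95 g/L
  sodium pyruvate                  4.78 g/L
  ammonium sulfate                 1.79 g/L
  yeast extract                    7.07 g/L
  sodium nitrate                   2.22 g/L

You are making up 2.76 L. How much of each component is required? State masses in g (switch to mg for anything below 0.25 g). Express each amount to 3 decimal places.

Working volume: 2.76 L.
manganese chloride tetrahydrate: 36.5 mg/L × 2.76 L = 100.740 mg
potassium sulfate: 1.95 g/L × 2.76 L = 5.382 g
sodium pyruvate: 4.78 g/L × 2.76 L = 13.193 g
ammonium sulfate: 1.79 g/L × 2.76 L = 4.940 g
yeast extract: 7.07 g/L × 2.76 L = 19.513 g
sodium nitrate: 2.22 g/L × 2.76 L = 6.127 g

manganese chloride tetrahydrate 100.740 mg; potassium sulfate 5.382 g; sodium pyruvate 13.193 g; ammonium sulfate 4.940 g; yeast extract 19.513 g; sodium nitrate 6.127 g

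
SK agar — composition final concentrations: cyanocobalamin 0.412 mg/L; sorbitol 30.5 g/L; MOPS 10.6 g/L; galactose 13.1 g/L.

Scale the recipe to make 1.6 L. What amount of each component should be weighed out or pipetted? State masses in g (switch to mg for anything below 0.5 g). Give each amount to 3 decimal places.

cyanocobalamin 0.659 mg; sorbitol 48.800 g; MOPS 16.960 g; galactose 20.960 g

Scale factor relative to 1 L: 1.6.
cyanocobalamin: 0.412 mg/L × 1.6 L = 0.659 mg
sorbitol: 30.5 g/L × 1.6 L = 48.800 g
MOPS: 10.6 g/L × 1.6 L = 16.960 g
galactose: 13.1 g/L × 1.6 L = 20.960 g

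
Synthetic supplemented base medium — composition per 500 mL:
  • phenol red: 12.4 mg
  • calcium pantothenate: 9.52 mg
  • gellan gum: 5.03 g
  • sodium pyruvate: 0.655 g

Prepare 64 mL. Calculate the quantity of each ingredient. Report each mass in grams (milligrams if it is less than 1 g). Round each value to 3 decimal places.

Scale factor = 64 mL / 500 mL = 0.128.
phenol red: 12.4 mg × (64 mL / 500 mL) = 1.587 mg
calcium pantothenate: 9.52 mg × (64 mL / 500 mL) = 1.219 mg
gellan gum: 5.03 g × (64 mL / 500 mL) = 0.64384 g = 643.840 mg
sodium pyruvate: 0.655 g × (64 mL / 500 mL) = 0.08384 g = 83.840 mg

phenol red 1.587 mg; calcium pantothenate 1.219 mg; gellan gum 643.840 mg; sodium pyruvate 83.840 mg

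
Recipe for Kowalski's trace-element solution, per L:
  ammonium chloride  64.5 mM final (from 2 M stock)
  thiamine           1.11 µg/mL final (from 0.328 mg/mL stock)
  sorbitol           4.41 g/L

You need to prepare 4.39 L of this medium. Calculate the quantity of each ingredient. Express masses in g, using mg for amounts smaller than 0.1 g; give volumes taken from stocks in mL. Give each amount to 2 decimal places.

Working volume: 4.39 L.
ammonium chloride: C1V1 = C2V2 → 64.5 mM × 4390 mL ÷ 2000 mM = 141.58 mL
thiamine: V = C2·V2/C1 = 1.11 µg/mL × 4390 mL ÷ 328 µg/mL = 14.86 mL
sorbitol: 4.41 g/L × 4.39 L = 19.36 g

ammonium chloride 141.58 mL; thiamine 14.86 mL; sorbitol 19.36 g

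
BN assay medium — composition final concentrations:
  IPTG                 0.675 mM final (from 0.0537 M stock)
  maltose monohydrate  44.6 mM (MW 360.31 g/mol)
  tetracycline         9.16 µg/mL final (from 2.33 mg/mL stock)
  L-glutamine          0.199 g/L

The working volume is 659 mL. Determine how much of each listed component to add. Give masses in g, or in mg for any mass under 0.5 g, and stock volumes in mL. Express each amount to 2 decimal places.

IPTG 8.28 mL; maltose monohydrate 10.59 g; tetracycline 2.59 mL; L-glutamine 131.14 mg

Scale factor relative to 1 L: 0.659.
IPTG: V = C2·V2/C1 = 0.675 mM × 659 mL ÷ 53.7 mM = 8.28 mL
maltose monohydrate: 44.6 mmol/L × 360.31 g/mol × 0.659 L ÷ 1000 = 10.59 g
tetracycline: C1V1 = C2V2 → 9.16 µg/mL × 659 mL ÷ 2330 µg/mL = 2.59 mL
L-glutamine: 0.199 g/L × 0.659 L = 0.131141 g = 131.14 mg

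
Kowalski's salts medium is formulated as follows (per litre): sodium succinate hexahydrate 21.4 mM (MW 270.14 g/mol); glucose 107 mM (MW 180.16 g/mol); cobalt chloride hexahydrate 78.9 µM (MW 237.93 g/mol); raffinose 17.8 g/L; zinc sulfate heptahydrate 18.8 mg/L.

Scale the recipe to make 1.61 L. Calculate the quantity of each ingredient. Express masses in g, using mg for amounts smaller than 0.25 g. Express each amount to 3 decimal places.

sodium succinate hexahydrate 9.307 g; glucose 31.036 g; cobalt chloride hexahydrate 30.224 mg; raffinose 28.658 g; zinc sulfate heptahydrate 30.268 mg

Scale factor relative to 1 L: 1.61.
sodium succinate hexahydrate: 21.4 mmol/L × 270.14 g/mol × 1.61 L ÷ 1000 = 9.307 g
glucose: 107 mmol/L × 180.16 g/mol × 1.61 L ÷ 1000 = 31.036 g
cobalt chloride hexahydrate: 78.9 µmol/L × 237.93 g/mol × 1.61 L ÷ 1000 = 30.224 mg
raffinose: 17.8 g/L × 1.61 L = 28.658 g
zinc sulfate heptahydrate: 18.8 mg/L × 1.61 L = 30.268 mg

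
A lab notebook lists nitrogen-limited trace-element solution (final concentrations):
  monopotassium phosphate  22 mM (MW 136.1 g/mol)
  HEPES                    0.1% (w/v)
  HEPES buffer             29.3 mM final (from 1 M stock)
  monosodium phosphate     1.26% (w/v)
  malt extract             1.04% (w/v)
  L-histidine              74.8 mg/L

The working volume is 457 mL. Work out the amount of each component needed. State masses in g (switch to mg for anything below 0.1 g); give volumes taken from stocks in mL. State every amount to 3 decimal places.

Scale factor relative to 1 L: 0.457.
monopotassium phosphate: 22 mmol/L × 136.1 g/mol × 0.457 L ÷ 1000 = 1.368 g
HEPES: 0.1 g per 100 mL × 457 mL ÷ 100 = 0.457 g
HEPES buffer: V = C2·V2/C1 = 29.3 mM × 457 mL ÷ 1000 mM = 13.390 mL
monosodium phosphate: 1.26% w/v = 12.6 g/L → 12.6 × 0.457 L = 5.758 g
malt extract: 1.04 g per 100 mL × 457 mL ÷ 100 = 4.753 g
L-histidine: 74.8 mg/L × 0.457 L = 34.184 mg

monopotassium phosphate 1.368 g; HEPES 0.457 g; HEPES buffer 13.390 mL; monosodium phosphate 5.758 g; malt extract 4.753 g; L-histidine 34.184 mg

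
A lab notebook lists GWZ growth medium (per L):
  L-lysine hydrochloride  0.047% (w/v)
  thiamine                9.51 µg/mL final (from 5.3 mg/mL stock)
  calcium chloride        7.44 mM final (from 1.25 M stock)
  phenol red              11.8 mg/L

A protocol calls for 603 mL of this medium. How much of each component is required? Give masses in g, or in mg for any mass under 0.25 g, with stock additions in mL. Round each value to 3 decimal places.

L-lysine hydrochloride 0.283 g; thiamine 1.082 mL; calcium chloride 3.589 mL; phenol red 7.115 mg

Scale factor relative to 1 L: 0.603.
L-lysine hydrochloride: 0.047% w/v = 0.47 g/L → 0.47 × 0.603 L = 0.283 g
thiamine: C1V1 = C2V2 → 9.51 µg/mL × 603 mL ÷ 5300 µg/mL = 1.082 mL
calcium chloride: dilute stock: 7.44 mM × 603 mL ÷ 1250 mM = 3.589 mL
phenol red: 11.8 mg/L × 0.603 L = 7.115 mg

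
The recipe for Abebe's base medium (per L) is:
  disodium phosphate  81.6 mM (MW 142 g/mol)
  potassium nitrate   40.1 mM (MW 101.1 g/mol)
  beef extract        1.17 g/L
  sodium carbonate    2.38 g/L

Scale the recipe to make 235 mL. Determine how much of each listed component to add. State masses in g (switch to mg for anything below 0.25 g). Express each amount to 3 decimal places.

Target volume = 235 mL = 0.235 L.
disodium phosphate: 81.6 mmol/L × 142 g/mol × 0.235 L ÷ 1000 = 2.723 g
potassium nitrate: 40.1 mmol/L × 101.1 g/mol × 0.235 L ÷ 1000 = 0.953 g
beef extract: 1.17 g/L × 0.235 L = 0.275 g
sodium carbonate: 2.38 g/L × 0.235 L = 0.559 g

disodium phosphate 2.723 g; potassium nitrate 0.953 g; beef extract 0.275 g; sodium carbonate 0.559 g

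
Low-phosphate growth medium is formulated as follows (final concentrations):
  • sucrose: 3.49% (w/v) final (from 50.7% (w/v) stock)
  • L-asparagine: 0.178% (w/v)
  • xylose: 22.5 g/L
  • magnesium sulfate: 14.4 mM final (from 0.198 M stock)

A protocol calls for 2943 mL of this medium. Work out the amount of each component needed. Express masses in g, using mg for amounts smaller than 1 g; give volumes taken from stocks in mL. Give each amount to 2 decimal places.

Scale factor relative to 1 L: 2.943.
sucrose: dilute stock: 3.49% ÷ 50.7% × 2943 mL = 202.59 mL
L-asparagine: 0.178% w/v = 1.78 g/L → 1.78 × 2.943 L = 5.24 g
xylose: 22.5 g/L × 2.943 L = 66.22 g
magnesium sulfate: C1V1 = C2V2 → 14.4 mM × 2943 mL ÷ 198 mM = 214.04 mL

sucrose 202.59 mL; L-asparagine 5.24 g; xylose 66.22 g; magnesium sulfate 214.04 mL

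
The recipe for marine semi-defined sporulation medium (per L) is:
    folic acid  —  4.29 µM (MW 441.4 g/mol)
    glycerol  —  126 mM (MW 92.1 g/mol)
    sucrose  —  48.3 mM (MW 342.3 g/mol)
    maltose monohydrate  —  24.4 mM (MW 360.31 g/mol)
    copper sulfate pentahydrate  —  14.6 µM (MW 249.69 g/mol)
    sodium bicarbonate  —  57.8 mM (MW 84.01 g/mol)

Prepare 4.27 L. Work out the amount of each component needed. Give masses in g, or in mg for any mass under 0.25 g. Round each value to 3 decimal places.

folic acid 8.086 mg; glycerol 49.552 g; sucrose 70.596 g; maltose monohydrate 37.540 g; copper sulfate pentahydrate 15.566 mg; sodium bicarbonate 20.734 g

Scale factor relative to 1 L: 4.27.
folic acid: 4.29 µmol/L × 441.4 g/mol × 4.27 L ÷ 1000 = 8.086 mg
glycerol: 126 mmol/L × 92.1 g/mol × 4.27 L ÷ 1000 = 49.552 g
sucrose: 48.3 mmol/L × 342.3 g/mol × 4.27 L ÷ 1000 = 70.596 g
maltose monohydrate: 24.4 mmol/L × 360.31 g/mol × 4.27 L ÷ 1000 = 37.540 g
copper sulfate pentahydrate: 14.6 µmol/L × 249.69 g/mol × 4.27 L ÷ 1000 = 15.566 mg
sodium bicarbonate: 57.8 mmol/L × 84.01 g/mol × 4.27 L ÷ 1000 = 20.734 g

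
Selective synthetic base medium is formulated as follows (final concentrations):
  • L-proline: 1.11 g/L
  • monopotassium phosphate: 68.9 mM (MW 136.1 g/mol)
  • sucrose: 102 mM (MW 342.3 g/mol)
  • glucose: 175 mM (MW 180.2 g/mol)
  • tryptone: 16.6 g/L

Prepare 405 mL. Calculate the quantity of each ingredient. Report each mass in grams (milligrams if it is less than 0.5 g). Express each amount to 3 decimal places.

Scale factor relative to 1 L: 0.405.
L-proline: 1.11 g/L × 0.405 L = 0.44955 g = 449.550 mg
monopotassium phosphate: 68.9 mmol/L × 136.1 g/mol × 0.405 L ÷ 1000 = 3.798 g
sucrose: 102 mmol/L × 342.3 g/mol × 0.405 L ÷ 1000 = 14.140 g
glucose: 175 mmol/L × 180.2 g/mol × 0.405 L ÷ 1000 = 12.772 g
tryptone: 16.6 g/L × 0.405 L = 6.723 g

L-proline 449.550 mg; monopotassium phosphate 3.798 g; sucrose 14.140 g; glucose 12.772 g; tryptone 6.723 g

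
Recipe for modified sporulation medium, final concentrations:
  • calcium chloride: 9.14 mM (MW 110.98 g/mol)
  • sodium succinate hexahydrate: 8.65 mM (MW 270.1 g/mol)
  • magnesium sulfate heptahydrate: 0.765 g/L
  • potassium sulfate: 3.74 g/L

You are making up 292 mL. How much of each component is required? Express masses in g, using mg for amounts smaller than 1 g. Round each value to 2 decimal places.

Working volume: 292 mL = 0.292 L.
calcium chloride: 9.14 mmol/L × 110.98 mg/mmol × 0.292 L = 296.19 mg
sodium succinate hexahydrate: 8.65 mmol/L × 270.1 mg/mmol × 0.292 L = 682.22 mg
magnesium sulfate heptahydrate: 0.765 g/L × 0.292 L = 0.22338 g = 223.38 mg
potassium sulfate: 3.74 g/L × 0.292 L = 1.09 g

calcium chloride 296.19 mg; sodium succinate hexahydrate 682.22 mg; magnesium sulfate heptahydrate 223.38 mg; potassium sulfate 1.09 g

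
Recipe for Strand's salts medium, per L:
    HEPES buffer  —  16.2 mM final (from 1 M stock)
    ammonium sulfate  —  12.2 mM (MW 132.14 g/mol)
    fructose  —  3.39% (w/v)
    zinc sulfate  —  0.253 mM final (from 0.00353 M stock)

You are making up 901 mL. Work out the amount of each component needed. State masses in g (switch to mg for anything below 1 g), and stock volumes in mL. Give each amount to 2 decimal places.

Working volume: 901 mL = 0.901 L.
HEPES buffer: dilute stock: 16.2 mM × 901 mL ÷ 1000 mM = 14.60 mL
ammonium sulfate: 12.2 mmol/L × 132.14 g/mol × 0.901 L ÷ 1000 = 1.45 g
fructose: 3.39 g per 100 mL × 901 mL ÷ 100 = 30.54 g
zinc sulfate: C1V1 = C2V2 → 0.253 mM × 901 mL ÷ 3.53 mM = 64.58 mL

HEPES buffer 14.60 mL; ammonium sulfate 1.45 g; fructose 30.54 g; zinc sulfate 64.58 mL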